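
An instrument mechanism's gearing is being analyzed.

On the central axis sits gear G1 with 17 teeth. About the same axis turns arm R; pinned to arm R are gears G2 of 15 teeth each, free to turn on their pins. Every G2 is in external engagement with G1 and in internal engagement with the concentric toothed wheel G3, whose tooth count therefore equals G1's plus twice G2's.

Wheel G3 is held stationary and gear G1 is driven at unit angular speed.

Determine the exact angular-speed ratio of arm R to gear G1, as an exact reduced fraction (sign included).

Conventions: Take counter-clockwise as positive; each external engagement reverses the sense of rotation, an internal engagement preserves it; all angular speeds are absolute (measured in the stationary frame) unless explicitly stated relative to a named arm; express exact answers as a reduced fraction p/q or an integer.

17/64

class = planetary set [G3 = 17+2·15 = 47; Willis about the carrier]
ring teeth: 17 + 2·15 = 47
17(ω_sun−ω_arm) = −47(ω_ring−ω_arm),  ω_ring = 0, ω_sun = 1
17(1−ω_arm) = −47(0−ω_arm)  ⇒  64·ω_arm = 17  ⇒  ω_arm = 17/64
ω_out/ω_in = 17/64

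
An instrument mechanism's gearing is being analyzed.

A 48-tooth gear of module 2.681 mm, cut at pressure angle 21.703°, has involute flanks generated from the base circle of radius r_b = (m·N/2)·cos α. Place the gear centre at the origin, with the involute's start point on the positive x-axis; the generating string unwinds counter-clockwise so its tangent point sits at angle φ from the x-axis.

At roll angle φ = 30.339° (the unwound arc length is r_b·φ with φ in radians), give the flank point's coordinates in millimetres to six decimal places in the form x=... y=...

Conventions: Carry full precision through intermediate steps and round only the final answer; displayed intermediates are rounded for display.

x=67.585613 y=2.876505

topology: single-mesh involute geometry — m = 2.681, N = 48
pitch radius r_p = m·N/2 = 2.681·48/2 = 64.344000
base radius r_b = r_p·cos α = 64.344000·cos 21.703° = 59.782860
roll angle φ = 30.339° = 0.52951544 rad
x = r_b·(cos φ + φ·sin φ) = 67.585613
y = r_b·(sin φ − φ·cos φ) = 2.876505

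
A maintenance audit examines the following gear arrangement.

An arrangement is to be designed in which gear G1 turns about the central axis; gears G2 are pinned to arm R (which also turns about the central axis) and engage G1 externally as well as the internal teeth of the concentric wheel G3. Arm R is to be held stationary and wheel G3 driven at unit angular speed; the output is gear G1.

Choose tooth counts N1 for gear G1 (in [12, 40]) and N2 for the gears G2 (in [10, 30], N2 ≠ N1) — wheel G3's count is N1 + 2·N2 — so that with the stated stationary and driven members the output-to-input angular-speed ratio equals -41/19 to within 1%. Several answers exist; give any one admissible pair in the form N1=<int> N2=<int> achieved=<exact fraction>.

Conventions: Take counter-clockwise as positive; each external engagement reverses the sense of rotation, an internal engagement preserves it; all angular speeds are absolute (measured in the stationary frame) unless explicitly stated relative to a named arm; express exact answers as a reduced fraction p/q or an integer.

N1=19 N2=11 achieved=-41/19

planetary set to be sized for -41/19 (Willis relation)
Willis with ω_arm = 0: ω_sun/ω_ring = −N3/N1; set equal to -41/19  ⇒  N3/N1 = −(-41/19) = 41/19
N3 = N1 + 2·N2  ⇒  N2/N1 = (N3/N1 − 1)/2 = (41/19 − 1)/2 = 11/19
smallest multiple with N1 ≥ 12 and N2 ≥ 10: k = 1  ⇒  N1 = 1·19 = 19, N2 = 1·11 = 11 (N1 ≤ 40, N2 ≤ 30, N2 ≠ N1 ✓), N3 = 19 + 2·11 = 41
check: −N3/N1 with N1 = 19, N3 = 41 gives -41/19; |achieved − target| = 0 ≤ 41/1900 ✓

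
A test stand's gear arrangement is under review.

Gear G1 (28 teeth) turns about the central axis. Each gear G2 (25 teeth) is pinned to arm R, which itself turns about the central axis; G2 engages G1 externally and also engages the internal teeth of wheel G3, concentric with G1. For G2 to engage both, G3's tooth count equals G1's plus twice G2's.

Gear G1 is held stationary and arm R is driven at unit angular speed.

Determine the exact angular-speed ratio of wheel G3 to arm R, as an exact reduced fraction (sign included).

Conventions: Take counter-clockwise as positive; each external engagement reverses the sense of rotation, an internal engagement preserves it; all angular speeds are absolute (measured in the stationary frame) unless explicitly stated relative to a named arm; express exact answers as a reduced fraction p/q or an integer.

53/39

planetary set (28T centre, 25T on arm, 78T internal) — Willis relation
ring teeth: 28 + 2·25 = 78
28(ω_sun−ω_arm) = −78(ω_ring−ω_arm),  ω_sun = 0, ω_arm = 1
ω_ring = 1 − (28/78)(0−1) = 53/39
ω_out/ω_in = 53/39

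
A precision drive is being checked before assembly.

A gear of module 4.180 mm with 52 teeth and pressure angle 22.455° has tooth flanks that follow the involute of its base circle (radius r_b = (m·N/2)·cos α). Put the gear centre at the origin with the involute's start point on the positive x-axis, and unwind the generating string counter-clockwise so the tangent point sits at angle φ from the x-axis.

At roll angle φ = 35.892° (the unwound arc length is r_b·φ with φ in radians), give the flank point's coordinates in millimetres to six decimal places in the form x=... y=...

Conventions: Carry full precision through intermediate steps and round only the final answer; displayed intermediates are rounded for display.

x=118.255480 y=7.911717

topology: single-mesh involute geometry — m = 4.180, N = 52
pitch radius r_p = m·N/2 = 4.180·52/2 = 108.680000
base radius r_b = r_p·cos α = 108.680000·cos 22.455° = 100.439861
roll angle φ = 35.892° = 0.62643358 rad
x = r_b·(cos φ + φ·sin φ) = 118.255480
y = r_b·(sin φ − φ·cos φ) = 7.911717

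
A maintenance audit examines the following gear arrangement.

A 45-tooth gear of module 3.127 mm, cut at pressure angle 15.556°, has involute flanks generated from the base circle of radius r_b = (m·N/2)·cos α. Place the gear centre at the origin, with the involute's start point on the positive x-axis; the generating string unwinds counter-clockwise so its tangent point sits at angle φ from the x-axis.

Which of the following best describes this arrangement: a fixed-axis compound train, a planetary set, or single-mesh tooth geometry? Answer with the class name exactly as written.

single-mesh involute tooth geometry (45T wheel at module 3.127)
classification: single-mesh tooth geometry

single-mesh tooth geometry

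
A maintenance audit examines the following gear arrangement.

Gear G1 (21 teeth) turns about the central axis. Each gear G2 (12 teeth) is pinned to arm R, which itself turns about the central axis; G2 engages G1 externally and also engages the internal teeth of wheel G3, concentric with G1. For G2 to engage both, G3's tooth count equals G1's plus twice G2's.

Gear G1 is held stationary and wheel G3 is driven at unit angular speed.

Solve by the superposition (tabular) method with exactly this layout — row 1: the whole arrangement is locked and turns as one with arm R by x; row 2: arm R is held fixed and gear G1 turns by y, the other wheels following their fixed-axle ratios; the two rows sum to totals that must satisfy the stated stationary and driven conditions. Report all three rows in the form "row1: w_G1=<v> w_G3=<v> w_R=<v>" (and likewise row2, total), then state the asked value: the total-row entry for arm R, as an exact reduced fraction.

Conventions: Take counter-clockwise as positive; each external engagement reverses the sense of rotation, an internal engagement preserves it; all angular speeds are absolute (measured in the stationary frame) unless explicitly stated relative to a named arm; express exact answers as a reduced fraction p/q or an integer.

topology: planetary set — G1 21T / G2 12T / G3 45T, arm = carrier (Willis)
row 1 (train locked, turned with arm): all members turn x
row 2 — arm fixed, fixed-axis ratios: sun y, ring −(21/45)·y, arm 0
boundary: total ω_sun = x + y = 0 and total ω_ring = x − (21/45)·y = 1  ⇒  y = -15/22, x = 15/22
row 2 ring = −(21/45)·(-15/22) = 7/22
totals (row 1 + row 2): sun 15/22 + (-15/22) = 0, ring 15/22 + 7/22 = 1, arm 15/22 + 0 = 15/22
asked cell (total, arm) = 15/22

row1: w_G1=15/22 w_G3=15/22 w_R=15/22
row2: w_G1=-15/22 w_G3=7/22 w_R=0
total: w_G1=0 w_G3=1 w_R=15/22
asked value: 15/22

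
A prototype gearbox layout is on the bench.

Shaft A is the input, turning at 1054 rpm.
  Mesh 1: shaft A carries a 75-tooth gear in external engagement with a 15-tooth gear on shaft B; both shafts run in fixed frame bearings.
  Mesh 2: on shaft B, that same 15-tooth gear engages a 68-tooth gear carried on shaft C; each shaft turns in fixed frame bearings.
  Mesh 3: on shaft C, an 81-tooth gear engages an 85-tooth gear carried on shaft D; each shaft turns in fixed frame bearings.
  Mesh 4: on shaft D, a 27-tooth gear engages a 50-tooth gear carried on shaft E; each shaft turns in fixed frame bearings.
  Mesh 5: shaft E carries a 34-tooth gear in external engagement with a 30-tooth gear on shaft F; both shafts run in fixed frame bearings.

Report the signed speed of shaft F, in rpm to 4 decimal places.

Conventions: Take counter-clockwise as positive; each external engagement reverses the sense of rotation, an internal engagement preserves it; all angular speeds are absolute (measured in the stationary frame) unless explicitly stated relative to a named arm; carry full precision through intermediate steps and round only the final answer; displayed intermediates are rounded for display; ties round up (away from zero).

topology: fixed-axis compound train — 5 meshes, A→F
mesh 1 [75T→15T]: ω = 1054.0000×75/15 = 5270.0000 rpm, sense flips to −
mesh 2 [15T→68T]: ω = 5270.0000×15/68 = 1162.5000 rpm, sense flips to +
mesh 3 [81T→85T]: ω = 1162.5000×81/85 = 1107.7941 rpm, sense flips to −
mesh 4 [27T→50T]: ω = 1107.7941×27/50 = 598.2088 rpm, sense flips to +
mesh 5 [34T→30T]: ω = 598.2088×34/30 = 677.9700 rpm, sense flips to −
signed output speed = -677.9700 rpm

-677.9700 rpm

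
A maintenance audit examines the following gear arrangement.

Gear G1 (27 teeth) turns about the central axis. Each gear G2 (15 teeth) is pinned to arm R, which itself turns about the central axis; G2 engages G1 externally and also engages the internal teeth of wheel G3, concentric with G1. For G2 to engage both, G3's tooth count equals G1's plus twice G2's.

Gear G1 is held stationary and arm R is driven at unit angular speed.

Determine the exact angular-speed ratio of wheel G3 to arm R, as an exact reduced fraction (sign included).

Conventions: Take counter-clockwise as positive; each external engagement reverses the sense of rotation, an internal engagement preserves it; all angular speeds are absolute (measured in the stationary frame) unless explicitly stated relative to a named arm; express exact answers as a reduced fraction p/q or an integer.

class = planetary set [G3 = 27+2·15 = 57; Willis about the carrier]
ring teeth: 27 + 2·15 = 57
27(ω_sun−ω_arm) = −57(ω_ring−ω_arm),  ω_sun = 0, ω_arm = 1
ω_ring = 1 − (27/57)(0−1) = 28/19
ω_out/ω_in = 28/19

28/19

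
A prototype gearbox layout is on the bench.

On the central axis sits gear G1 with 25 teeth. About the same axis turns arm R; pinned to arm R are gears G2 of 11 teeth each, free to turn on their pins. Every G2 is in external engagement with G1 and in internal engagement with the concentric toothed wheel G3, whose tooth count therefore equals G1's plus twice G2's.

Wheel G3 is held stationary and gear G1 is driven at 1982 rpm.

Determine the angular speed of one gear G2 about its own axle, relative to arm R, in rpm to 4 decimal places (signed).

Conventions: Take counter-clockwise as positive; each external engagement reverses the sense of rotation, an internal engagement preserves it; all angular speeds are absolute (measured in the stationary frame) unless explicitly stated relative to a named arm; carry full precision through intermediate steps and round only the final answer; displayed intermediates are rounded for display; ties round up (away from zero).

recognized (axles ride arm R): planetary set, 25/11/47 teeth
normalise by the input: solve with ω_sun = 1, then scale by 1982 rpm
ring teeth: 25 + 2·11 = 47
25(ω_sun−ω_arm) = −47(ω_ring−ω_arm),  ω_ring = 0, ω_sun = 1
25(1−ω_arm) = −47(0−ω_arm)  ⇒  72·ω_arm = 25  ⇒  ω_arm = 25/72
sun–planet mesh: 25·(1−25/72) = −11·(ω_p−ω_arm)  ⇒  ω_p−ω_arm = -1175/792
scale: ω_p−ω_arm = -1175/792 × 1982 rpm = -2940.4672 rpm

-2940.4672 rpm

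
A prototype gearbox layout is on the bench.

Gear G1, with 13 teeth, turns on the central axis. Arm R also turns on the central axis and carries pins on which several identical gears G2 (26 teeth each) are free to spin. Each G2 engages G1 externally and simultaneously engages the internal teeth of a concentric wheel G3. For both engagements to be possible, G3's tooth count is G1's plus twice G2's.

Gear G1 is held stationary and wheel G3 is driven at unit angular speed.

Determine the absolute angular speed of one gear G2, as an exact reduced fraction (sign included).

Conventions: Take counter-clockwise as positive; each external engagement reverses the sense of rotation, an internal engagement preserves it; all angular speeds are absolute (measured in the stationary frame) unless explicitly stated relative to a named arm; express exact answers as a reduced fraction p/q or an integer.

recognized (axles ride arm R): planetary set, 13/26/65 teeth
ring teeth: 13 + 2·26 = 65
13(ω_sun−ω_arm) = −65(ω_ring−ω_arm),  ω_sun = 0, ω_ring = 1
13(0−ω_arm) = −65(1−ω_arm)  ⇒  78·ω_arm = 65  ⇒  ω_arm = 5/6
sun–planet mesh: 13·(0−5/6) = −26·(ω_p−ω_arm)  ⇒  ω_p−ω_arm = 5/12
ω_p = 5/6 + 5/12 = 5/4
exact speed ratio = 5/4

5/4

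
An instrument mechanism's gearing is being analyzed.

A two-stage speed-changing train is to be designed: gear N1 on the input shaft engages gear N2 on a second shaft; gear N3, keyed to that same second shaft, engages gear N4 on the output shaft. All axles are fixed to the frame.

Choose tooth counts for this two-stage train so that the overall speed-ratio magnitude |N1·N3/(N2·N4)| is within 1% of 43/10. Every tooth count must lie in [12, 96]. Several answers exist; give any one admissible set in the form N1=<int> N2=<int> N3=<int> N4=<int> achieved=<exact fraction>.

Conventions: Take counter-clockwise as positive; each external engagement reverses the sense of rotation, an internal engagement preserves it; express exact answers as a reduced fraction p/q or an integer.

N1=18 N2=12 N3=43 N4=15 achieved=43/10

class = fixed-axis compound train [2-stage, 43/10 wanted]
target = 43/10 in lowest terms: an exact hit needs N1·N3 = k·43 and N2·N4 = k·10 for one integer k, every count in [12, 96]; additionally prefer no 1:1 stage (N1 ≠ N2, N3 ≠ N4)
k = 1…17: no 1:1-free in-range split of k·43 and k·10 into factor pairs; take k = 18
k = 18: N1·N3 = 774 = 18·43, N2·N4 = 180 = 12·15
achieved = 18·43/(12·15) = 43/10; |achieved − target| = 0 ≤ 43/1000 ✓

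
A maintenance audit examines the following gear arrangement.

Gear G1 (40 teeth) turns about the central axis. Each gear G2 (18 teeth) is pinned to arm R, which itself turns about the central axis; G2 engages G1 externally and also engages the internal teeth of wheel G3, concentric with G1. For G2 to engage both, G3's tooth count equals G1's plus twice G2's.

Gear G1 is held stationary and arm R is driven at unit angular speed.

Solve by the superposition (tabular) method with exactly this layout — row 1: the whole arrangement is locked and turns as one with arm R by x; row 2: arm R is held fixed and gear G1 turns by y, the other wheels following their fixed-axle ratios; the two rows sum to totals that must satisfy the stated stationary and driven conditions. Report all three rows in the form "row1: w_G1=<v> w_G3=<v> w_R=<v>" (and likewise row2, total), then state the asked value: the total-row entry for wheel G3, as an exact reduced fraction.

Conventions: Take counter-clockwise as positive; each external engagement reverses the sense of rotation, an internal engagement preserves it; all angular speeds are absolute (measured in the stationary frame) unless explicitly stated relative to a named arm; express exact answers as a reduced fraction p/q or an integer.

topology: planetary set — G1 40T / G2 18T / G3 76T, arm = carrier (Willis)
superposition row 1 [locked train]: every member turns x
row 2: sun turns y, ring = −(40/76)·y, arm 0
boundary: total ω_sun = x + y = 0 and total ω_arm = x = 1  ⇒  y = -1, x = 1
row 2 ring = −(40/76)·(-1) = 10/19
totals (row 1 + row 2): sun 1 + (-1) = 0, ring 1 + 10/19 = 29/19, arm 1 + 0 = 1
asked cell (total, ring) = 29/19

row1: w_G1=1 w_G3=1 w_R=1
row2: w_G1=-1 w_G3=10/19 w_R=0
total: w_G1=0 w_G3=29/19 w_R=1
asked value: 29/19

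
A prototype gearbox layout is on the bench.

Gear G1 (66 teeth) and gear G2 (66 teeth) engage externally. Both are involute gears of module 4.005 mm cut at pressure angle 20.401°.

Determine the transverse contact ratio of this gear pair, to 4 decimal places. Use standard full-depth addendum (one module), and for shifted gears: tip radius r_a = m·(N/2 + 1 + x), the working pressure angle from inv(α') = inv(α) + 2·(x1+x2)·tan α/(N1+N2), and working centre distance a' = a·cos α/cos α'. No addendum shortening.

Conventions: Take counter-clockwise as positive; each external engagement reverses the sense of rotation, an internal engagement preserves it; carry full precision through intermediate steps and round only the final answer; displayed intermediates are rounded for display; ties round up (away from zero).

1.7761

single-mesh involute tooth geometry (66T engaging 66T at module 4.005)
base radii: r_b1 = 123.875070, r_b2 = 123.875070
tip radii: r_a1 = 136.170000, r_a2 = 136.170000
no profile shift: α' = α, a' = a
action lengths: √(r_a1²−r_b1²) = 56.544106, √(r_a2²−r_b2²) = 56.544106
base pitch p_b = π·m·cos α = 11.792879
CR = (56.544106 + 56.544106 − 264.330000·sin 20.40100°)/11.792879 = 1.776143
contact ratio ≈ 1.7761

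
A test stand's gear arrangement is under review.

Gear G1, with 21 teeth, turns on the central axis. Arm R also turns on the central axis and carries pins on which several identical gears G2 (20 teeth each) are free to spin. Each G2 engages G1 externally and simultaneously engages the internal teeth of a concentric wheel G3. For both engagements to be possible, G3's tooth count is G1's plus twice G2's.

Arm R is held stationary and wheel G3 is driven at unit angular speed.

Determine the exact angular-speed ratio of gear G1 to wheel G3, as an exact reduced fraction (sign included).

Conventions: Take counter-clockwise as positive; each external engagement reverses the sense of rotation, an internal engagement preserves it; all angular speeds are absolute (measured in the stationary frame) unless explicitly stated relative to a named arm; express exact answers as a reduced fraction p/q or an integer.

-61/21

class = planetary set [G3 = 21+2·20 = 61; Willis about the carrier]
ring teeth: 21 + 2·20 = 61
21(ω_sun−ω_arm) = −61(ω_ring−ω_arm),  ω_arm = 0, ω_ring = 1
ω_sun = 0 − (61/21)(1−0) = -61/21
ω_out/ω_in = -61/21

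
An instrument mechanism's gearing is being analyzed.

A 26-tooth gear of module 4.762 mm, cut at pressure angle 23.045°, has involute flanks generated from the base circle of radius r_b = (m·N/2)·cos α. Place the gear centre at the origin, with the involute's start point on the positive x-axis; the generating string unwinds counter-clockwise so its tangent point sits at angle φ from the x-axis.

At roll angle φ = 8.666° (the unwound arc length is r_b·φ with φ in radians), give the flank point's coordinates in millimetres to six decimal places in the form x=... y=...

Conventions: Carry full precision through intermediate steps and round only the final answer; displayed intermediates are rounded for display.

single-mesh involute tooth geometry (26T wheel at module 4.762)
pitch radius r_p = m·N/2 = 4.762·26/2 = 61.906000
base radius r_b = r_p·cos α = 61.906000·cos 23.045° = 56.965758
roll angle φ = 8.666° = 0.15125023 rad
x = r_b·(cos φ + φ·sin φ) = 57.613629
y = r_b·(sin φ − φ·cos φ) = 0.065552

x=57.613629 y=0.065552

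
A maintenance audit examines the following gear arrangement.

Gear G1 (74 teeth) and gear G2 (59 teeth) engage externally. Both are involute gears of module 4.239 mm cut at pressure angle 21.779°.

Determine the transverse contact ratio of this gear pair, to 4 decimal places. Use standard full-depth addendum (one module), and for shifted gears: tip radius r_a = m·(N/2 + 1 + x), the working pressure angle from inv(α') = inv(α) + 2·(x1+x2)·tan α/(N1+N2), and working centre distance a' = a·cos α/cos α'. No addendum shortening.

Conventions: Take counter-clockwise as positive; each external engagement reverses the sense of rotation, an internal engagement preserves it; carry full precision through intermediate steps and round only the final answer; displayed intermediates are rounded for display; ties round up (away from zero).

1.7026

class = single-mesh tooth geometry [involute pair 74T × 59T, m = 4.239]
base radii: r_b1 = 145.647841, r_b2 = 116.124630
tip radii: r_a1 = 161.082000, r_a2 = 129.289500
no profile shift: α' = α, a' = a
action lengths: √(r_a1²−r_b1²) = 68.804920, √(r_a2²−r_b2²) = 56.840523
base pitch p_b = π·m·cos α = 12.366654
CR = (68.804920 + 56.840523 − 281.893500·sin 21.77900°)/12.366654 = 1.702579
contact ratio ≈ 1.7026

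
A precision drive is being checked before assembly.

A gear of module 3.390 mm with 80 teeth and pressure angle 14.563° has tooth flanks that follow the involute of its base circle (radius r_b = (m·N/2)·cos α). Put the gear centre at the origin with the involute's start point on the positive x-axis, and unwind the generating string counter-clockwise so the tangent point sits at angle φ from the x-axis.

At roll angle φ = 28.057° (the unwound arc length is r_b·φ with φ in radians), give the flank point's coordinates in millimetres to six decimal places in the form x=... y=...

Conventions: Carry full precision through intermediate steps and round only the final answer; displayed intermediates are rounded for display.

recognized (one wheel, involute flank): single-mesh tooth geometry, m = 3.390, N = 80
pitch radius r_p = m·N/2 = 3.390·80/2 = 135.600000
base radius r_b = r_p·cos α = 135.600000·cos 14.563° = 131.243409
roll angle φ = 28.057° = 0.48968703 rad
x = r_b·(cos φ + φ·sin φ) = 146.048225
y = r_b·(sin φ − φ·cos φ) = 5.014897

x=146.048225 y=5.014897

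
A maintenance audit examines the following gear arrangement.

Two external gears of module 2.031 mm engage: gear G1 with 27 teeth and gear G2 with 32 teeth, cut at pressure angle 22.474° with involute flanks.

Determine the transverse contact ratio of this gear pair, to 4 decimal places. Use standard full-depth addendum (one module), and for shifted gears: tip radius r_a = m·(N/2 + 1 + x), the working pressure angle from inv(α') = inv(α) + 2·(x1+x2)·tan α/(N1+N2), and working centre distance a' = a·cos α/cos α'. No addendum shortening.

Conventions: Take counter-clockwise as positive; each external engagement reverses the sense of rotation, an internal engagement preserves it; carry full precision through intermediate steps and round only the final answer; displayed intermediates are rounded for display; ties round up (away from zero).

1.5520

topology: single-mesh involute geometry — m = 2.031, 27T/32T pair
base radii: r_b1 = 25.336150, r_b2 = 30.028029
tip radii: r_a1 = 29.449500, r_a2 = 34.527000
no profile shift: α' = α, a' = a
action lengths: √(r_a1²−r_b1²) = 15.011748, √(r_a2²−r_b2²) = 17.042042
base pitch p_b = π·m·cos α = 5.895990
CR = (15.011748 + 17.042042 − 59.914500·sin 22.47400°)/5.895990 = 1.552008
contact ratio ≈ 1.5520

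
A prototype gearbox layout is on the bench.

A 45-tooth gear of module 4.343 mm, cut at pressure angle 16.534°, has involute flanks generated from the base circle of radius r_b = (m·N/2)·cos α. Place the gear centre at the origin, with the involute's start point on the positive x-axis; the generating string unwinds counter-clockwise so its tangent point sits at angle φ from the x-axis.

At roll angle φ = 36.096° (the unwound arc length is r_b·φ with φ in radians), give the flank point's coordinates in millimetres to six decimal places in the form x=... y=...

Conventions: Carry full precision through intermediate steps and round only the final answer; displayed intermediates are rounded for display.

topology: single-mesh involute geometry — m = 4.343, N = 45
pitch radius r_p = m·N/2 = 4.343·45/2 = 97.717500
base radius r_b = r_p·cos α = 97.717500·cos 16.534° = 93.676982
roll angle φ = 36.096° = 0.62999405 rad
x = r_b·(cos φ + φ·sin φ) = 110.462555
y = r_b·(sin φ − φ·cos φ) = 7.502142

x=110.462555 y=7.502142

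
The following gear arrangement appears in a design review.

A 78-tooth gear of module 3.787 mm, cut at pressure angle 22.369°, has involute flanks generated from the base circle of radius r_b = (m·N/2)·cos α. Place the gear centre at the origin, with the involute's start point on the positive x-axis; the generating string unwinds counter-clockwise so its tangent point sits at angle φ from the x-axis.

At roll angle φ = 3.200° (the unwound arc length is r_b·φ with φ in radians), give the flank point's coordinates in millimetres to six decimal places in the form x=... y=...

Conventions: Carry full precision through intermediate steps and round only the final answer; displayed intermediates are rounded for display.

recognized (one wheel, involute flank): single-mesh tooth geometry, m = 3.787, N = 78
pitch radius r_p = m·N/2 = 3.787·78/2 = 147.693000
base radius r_b = r_p·cos α = 147.693000·cos 22.369° = 136.579409
roll angle φ = 3.200° = 0.05585054 rad
x = r_b·(cos φ + φ·sin φ) = 136.792257
y = r_b·(sin φ − φ·cos φ) = 0.007929

x=136.792257 y=0.007929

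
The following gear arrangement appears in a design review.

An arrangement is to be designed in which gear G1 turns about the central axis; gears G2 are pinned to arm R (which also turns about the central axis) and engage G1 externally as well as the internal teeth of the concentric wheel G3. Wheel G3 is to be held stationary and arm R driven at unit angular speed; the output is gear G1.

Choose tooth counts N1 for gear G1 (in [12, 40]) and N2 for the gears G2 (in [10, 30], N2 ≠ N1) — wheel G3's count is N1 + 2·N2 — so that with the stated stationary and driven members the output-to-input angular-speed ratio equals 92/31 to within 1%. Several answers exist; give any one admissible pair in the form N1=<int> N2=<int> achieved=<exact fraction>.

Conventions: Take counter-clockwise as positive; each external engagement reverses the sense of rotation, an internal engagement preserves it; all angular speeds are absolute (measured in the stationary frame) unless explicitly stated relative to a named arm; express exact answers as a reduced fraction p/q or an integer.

N1=31 N2=15 achieved=92/31

topology: planetary set — design target 92/31, arm = carrier (Willis)
Willis with ω_ring = 0: ω_sun/ω_arm = (N1+N3)/N1; set equal to 92/31  ⇒  N3/N1 = 92/31 − 1 = 61/31
N3 = N1 + 2·N2  ⇒  N2/N1 = (N3/N1 − 1)/2 = (61/31 − 1)/2 = 15/31
smallest multiple with N1 ≥ 12 and N2 ≥ 10: k = 1  ⇒  N1 = 1·31 = 31, N2 = 1·15 = 15 (N1 ≤ 40, N2 ≤ 30, N2 ≠ N1 ✓), N3 = 31 + 2·15 = 61
check: (N1+N3)/N1 with N1 = 31, N3 = 61 gives 92/31; |achieved − target| = 0 ≤ 23/775 ✓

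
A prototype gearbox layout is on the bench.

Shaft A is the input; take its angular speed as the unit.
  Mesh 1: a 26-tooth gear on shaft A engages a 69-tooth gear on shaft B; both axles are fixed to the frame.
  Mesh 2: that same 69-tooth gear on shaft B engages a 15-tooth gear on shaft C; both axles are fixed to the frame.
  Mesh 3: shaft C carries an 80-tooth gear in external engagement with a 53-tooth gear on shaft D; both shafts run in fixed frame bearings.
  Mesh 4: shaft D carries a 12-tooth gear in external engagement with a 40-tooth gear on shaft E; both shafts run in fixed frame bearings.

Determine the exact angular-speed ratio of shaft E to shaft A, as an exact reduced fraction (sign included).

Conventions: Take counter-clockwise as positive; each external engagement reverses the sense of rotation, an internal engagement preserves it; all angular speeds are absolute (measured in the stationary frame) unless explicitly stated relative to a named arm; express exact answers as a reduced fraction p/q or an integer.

208/265

class = fixed-axis compound train [4 meshes; 4 ratios multiply, 4 sense flips]
mesh 1 [26T→69T]: running ratio 26/69, sense −
mesh 2 [69T→15T]: running ratio 26/15, sense +
mesh 3 [80T→53T]: running ratio 416/159, sense −
mesh 4 [12T→40T]: running ratio 208/265, sense +
ω_out/ω_in = 208/265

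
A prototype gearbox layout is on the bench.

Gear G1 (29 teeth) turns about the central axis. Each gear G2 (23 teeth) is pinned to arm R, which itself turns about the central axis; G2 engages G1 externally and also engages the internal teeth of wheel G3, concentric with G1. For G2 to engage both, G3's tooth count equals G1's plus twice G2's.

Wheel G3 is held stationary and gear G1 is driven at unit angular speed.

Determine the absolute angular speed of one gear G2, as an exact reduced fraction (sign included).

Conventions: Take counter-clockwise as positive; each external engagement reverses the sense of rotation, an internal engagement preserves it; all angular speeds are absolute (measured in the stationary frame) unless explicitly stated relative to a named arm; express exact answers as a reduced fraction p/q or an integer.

recognized (axles ride arm R): planetary set, 29/23/75 teeth
ring teeth: 29 + 2·23 = 75
29(ω_sun−ω_arm) = −75(ω_ring−ω_arm),  ω_ring = 0, ω_sun = 1
29(1−ω_arm) = −75(0−ω_arm)  ⇒  104·ω_arm = 29  ⇒  ω_arm = 29/104
sun–planet mesh: 29·(1−29/104) = −23·(ω_p−ω_arm)  ⇒  ω_p−ω_arm = -2175/2392
ω_p = 29/104 − 2175/2392 = -29/46
exact speed ratio = -29/46

-29/46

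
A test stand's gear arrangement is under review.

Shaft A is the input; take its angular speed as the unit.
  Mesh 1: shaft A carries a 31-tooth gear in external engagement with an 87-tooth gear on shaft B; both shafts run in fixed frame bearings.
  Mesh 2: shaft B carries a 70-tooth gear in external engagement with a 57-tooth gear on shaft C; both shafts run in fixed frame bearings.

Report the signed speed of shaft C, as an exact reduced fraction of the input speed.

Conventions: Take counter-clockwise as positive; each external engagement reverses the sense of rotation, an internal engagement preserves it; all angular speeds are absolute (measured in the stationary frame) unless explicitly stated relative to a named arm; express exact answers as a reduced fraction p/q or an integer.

2-mesh fixed-axis compound train (all bearings frame-fixed)
mesh 1 [31T→87T]: |ω|/ω_in = 1×31/87 = 31/87, sense flips to −
mesh 2 [70T→57T]: |ω|/ω_in = (31/87)×70/57 = 2170/4959, sense flips to +
signed output speed (× input speed) = 2170/4959

2170/4959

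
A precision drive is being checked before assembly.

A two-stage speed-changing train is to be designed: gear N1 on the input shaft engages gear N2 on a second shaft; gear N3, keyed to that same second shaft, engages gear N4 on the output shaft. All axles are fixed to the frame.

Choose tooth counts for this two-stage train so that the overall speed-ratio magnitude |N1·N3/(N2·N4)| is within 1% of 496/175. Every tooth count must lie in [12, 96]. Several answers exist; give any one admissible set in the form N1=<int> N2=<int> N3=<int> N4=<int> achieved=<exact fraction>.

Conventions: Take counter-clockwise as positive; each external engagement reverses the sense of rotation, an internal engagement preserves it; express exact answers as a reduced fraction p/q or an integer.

design class (target 496/175): fixed-axis compound train
target = 496/175 in lowest terms: an exact hit needs N1·N3 = k·496 and N2·N4 = k·175 for one integer k, every count in [12, 96]; additionally prefer no 1:1 stage (N1 ≠ N2, N3 ≠ N4)
k = 1: no 1:1-free in-range split of k·496 and k·175 into factor pairs; take k = 2
k = 2: N1·N3 = 992 = 16·62, N2·N4 = 350 = 14·25
achieved = 16·62/(14·25) = 496/175; |achieved − target| = 0 ≤ 124/4375 ✓

N1=16 N2=14 N3=62 N4=25 achieved=496/175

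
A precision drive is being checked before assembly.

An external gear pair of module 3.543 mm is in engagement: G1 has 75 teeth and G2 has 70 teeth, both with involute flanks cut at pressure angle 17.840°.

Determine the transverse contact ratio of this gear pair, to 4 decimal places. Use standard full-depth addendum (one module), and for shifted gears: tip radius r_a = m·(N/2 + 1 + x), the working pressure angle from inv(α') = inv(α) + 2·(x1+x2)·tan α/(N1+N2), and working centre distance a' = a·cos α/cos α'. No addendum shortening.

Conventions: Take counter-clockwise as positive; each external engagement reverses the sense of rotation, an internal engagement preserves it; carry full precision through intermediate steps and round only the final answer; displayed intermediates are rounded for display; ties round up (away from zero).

1.9555

recognized (one external pair, fixed centres): single-mesh tooth geometry, m = 3.543, N1 = 75, N2 = 70
base radii: r_b1 = 126.473906, r_b2 = 118.042312
tip radii: r_a1 = 136.405500, r_a2 = 127.548000
no profile shift: α' = α, a' = a
action lengths: √(r_a1²−r_b1²) = 51.096102, √(r_a2²−r_b2²) = 48.316714
base pitch p_b = π·m·cos α = 10.595453
CR = (51.096102 + 48.316714 − 256.867500·sin 17.84000°)/10.595453 = 1.955452
contact ratio ≈ 1.9555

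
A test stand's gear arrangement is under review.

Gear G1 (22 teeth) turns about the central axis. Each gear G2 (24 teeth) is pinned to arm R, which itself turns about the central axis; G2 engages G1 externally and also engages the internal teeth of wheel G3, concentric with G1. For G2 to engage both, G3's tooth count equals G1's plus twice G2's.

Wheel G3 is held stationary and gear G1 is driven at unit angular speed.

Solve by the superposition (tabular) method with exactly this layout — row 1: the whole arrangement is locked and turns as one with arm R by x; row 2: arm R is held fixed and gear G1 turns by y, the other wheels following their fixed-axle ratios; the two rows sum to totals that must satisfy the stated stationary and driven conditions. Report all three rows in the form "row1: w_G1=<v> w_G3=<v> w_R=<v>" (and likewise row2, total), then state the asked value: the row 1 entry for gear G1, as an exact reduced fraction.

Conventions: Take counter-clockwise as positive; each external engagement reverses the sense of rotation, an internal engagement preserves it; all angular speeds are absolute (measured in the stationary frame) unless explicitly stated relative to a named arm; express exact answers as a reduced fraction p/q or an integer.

topology: planetary set — G1 22T / G2 24T / G3 70T, arm = carrier (Willis)
superposition row 1 [locked train]: every member turns x
superposition row 2 [arm held]: sun y, ring −(22/70)·y, arm 0
boundary: total ω_ring = x − (22/70)·y = 0 and total ω_sun = x + y = 1  ⇒  y = 35/46, x = 11/46
row 2 ring = −(22/70)·35/46 = -11/46
totals (row 1 + row 2): sun 11/46 + 35/46 = 1, ring 11/46 + (-11/46) = 0, arm 11/46 + 0 = 11/46
asked cell (row1, sun) = 11/46

row1: w_G1=11/46 w_G3=11/46 w_R=11/46
row2: w_G1=35/46 w_G3=-11/46 w_R=0
total: w_G1=1 w_G3=0 w_R=11/46
asked value: 11/46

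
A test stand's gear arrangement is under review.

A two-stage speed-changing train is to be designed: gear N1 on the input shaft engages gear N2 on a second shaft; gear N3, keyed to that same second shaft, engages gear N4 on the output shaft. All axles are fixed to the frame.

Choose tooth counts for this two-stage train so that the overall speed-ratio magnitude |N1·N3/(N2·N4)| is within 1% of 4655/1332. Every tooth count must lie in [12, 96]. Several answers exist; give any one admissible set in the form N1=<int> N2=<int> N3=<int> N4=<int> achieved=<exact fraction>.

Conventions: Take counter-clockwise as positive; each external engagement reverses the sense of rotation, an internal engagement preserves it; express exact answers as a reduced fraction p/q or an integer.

topology: fixed-axis compound train — 2 stages, target 4655/1332
target = 4655/1332 in lowest terms: an exact hit needs N1·N3 = k·4655 and N2·N4 = k·1332 for one integer k, every count in [12, 96]; additionally prefer no 1:1 stage (N1 ≠ N2, N3 ≠ N4)
k = 1: N1·N3 = 4655 = 49·95, N2·N4 = 1332 = 18·74
achieved = 49·95/(18·74) = 4655/1332; |achieved − target| = 0 ≤ 931/26640 ✓

N1=49 N2=18 N3=95 N4=74 achieved=4655/1332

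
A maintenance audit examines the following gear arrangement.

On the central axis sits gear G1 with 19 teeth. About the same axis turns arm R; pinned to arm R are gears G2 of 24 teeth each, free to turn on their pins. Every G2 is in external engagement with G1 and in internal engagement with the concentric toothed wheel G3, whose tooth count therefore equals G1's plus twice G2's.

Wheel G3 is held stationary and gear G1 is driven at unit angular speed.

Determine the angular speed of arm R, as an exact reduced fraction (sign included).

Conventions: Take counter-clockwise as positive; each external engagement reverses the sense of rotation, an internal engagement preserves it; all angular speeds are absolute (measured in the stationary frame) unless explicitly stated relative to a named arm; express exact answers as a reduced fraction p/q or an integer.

recognized (axles ride arm R): planetary set, 19/24/67 teeth
ring teeth: 19 + 2·24 = 67
19(ω_sun−ω_arm) = −67(ω_ring−ω_arm),  ω_ring = 0, ω_sun = 1
19(1−ω_arm) = −67(0−ω_arm)  ⇒  86·ω_arm = 19  ⇒  ω_arm = 19/86
exact speed ratio = 19/86

19/86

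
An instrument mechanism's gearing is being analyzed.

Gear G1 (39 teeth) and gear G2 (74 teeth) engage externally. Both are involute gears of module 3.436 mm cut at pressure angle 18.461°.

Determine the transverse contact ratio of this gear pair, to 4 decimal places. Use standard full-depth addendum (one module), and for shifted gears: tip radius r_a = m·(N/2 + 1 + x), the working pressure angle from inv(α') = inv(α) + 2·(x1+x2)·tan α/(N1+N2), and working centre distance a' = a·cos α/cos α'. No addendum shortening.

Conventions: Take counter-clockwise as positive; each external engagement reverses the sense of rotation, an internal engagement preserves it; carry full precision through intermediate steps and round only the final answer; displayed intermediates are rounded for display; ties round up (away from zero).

1.8515

single-mesh involute tooth geometry (39T engaging 74T at module 3.436)
base radii: r_b1 = 63.554038, r_b2 = 120.589713
tip radii: r_a1 = 70.438000, r_a2 = 130.568000
no profile shift: α' = α, a' = a
action lengths: √(r_a1²−r_b1²) = 30.370974, √(r_a2²−r_b2²) = 50.061199
base pitch p_b = π·m·cos α = 10.239020
CR = (30.370974 + 50.061199 − 194.134000·sin 18.46100°)/10.239020 = 1.851533
contact ratio ≈ 1.8515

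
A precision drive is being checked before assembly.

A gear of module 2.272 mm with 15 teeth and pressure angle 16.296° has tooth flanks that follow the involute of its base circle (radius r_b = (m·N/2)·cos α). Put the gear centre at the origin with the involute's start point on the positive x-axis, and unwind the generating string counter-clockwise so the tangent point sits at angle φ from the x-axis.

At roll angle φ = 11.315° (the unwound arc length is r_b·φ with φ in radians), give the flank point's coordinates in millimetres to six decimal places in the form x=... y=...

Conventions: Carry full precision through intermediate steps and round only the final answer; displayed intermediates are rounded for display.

recognized (one wheel, involute flank): single-mesh tooth geometry, m = 2.272, N = 15
pitch radius r_p = m·N/2 = 2.272·15/2 = 17.040000
base radius r_b = r_p·cos α = 17.040000·cos 16.296° = 16.355416
roll angle φ = 11.315° = 0.19748400 rad
x = r_b·(cos φ + φ·sin φ) = 16.671243
y = r_b·(sin φ − φ·cos φ) = 0.041826

x=16.671243 y=0.041826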